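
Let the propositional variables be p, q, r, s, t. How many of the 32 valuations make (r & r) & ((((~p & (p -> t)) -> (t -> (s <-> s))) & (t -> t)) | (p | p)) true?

16

Initial set: {((r & r) & ((((~p & (p -> t)) -> (t -> (s <-> s))) & (t -> t)) | (p | p)))}.
((r & r) & ((((~p & (p -> t)) -> (t -> (s <-> s))) & (t -> t)) | (p | p))): α-rule — add (r & r), ((((~p & (p -> t)) -> (t -> (s <-> s))) & (t -> t)) | (p | p)).
(r & r): α-rule — add r, r.
((((~p & (p -> t)) -> (t -> (s <-> s))) & (t -> t)) | (p | p)): β-rule — branch into (((~p & (p -> t)) -> (t -> (s <-> s))) & (t -> t))  //  (p | p).
  branch 1 (add (((~p & (p -> t)) -> (t -> (s <-> s))) & (t -> t))):
    (((~p & (p -> t)) -> (t -> (s <-> s))) & (t -> t)): α-rule — add ((~p & (p -> t)) -> (t -> (s <-> s))), (t -> t).
    ((~p & (p -> t)) -> (t -> (s <-> s))): β-rule — branch into ~(~p & (p -> t))  //  (t -> (s <-> s)).
      branch 1.1 (add ~(~p & (p -> t))):
        (t -> t): β-rule — branch into ~t  //  t.
          branch 1.1.1 (add ~t):
            ~(~p & (p -> t)): β-rule — branch into ~~p  //  ~(p -> t).
              branch 1.1.1.1 (add ~~p):
                ○ open, literals {p=T, r=T, t=F}.
              branch 1.1.1.2 (add ~(p -> t)):
                ~(p -> t): α-rule — add p, ~t.
                ○ open, literals {p=T, r=T, t=F}.
          branch 1.1.2 (add t):
            ~(~p & (p -> t)): β-rule — branch into ~~p  //  ~(p -> t).
              branch 1.1.2.1 (add ~~p):
                ○ open, literals {p=T, r=T, t=T}.
              branch 1.1.2.2 (add ~(p -> t)):
                ~(p -> t): α-rule — add p, ~t.
                × closes — contains both t and ~t.
      branch 1.2 (add (t -> (s <-> s))):
        (t -> t): β-rule — branch into ~t  //  t.
          branch 1.2.1 (add ~t):
            (t -> (s <-> s)): β-rule — branch into ~t  //  (s <-> s).
              branch 1.2.1.1 (add ~t):
                ○ open, literals {r=T, t=F}.
              branch 1.2.1.2 (add (s <-> s)):
                (s <-> s): β-rule — branch into s, s  //  ~s, ~s.
                  branch 1.2.1.2.1 (add s, s):
                    ○ open, literals {r=T, s=T, t=F}.
                  branch 1.2.1.2.2 (add ~s, ~s):
                    ○ open, literals {r=T, s=F, t=F}.
          branch 1.2.2 (add t):
            (t -> (s <-> s)): β-rule — branch into ~t  //  (s <-> s).
              branch 1.2.2.1 (add ~t):
                × closes — contains both t and ~t.
              branch 1.2.2.2 (add (s <-> s)):
                (s <-> s): β-rule — branch into s, s  //  ~s, ~s.
                  branch 1.2.2.2.1 (add s, s):
                    ○ open, literals {r=T, s=T, t=T}.
                  branch 1.2.2.2.2 (add ~s, ~s):
                    ○ open, literals {r=T, s=F, t=T}.
  branch 2 (add (p | p)):
    (p | p): β-rule — branch into p  //  p.
      branch 2.1 (add p):
        ○ open, literals {p=T, r=T}.
      branch 2.2 (add p):
        ○ open, literals {p=T, r=T}.
2 branches closed, 10 open.
Each open branch fixes some atoms; the unmentioned ones are free. Counting distinct full assignments: branch {p=T, r=T, t=F} (q, s) contributes 4 new; branch {p=T, r=T, t=F} (q, s) contributes 0 new; branch {p=T, r=T, t=T} (q, s) contributes 4 new; branch {r=T, t=F} (p, q, s) contributes 4 new; branch {r=T, s=T, t=F} (p, q) contributes 0 new; branch {r=T, s=F, t=F} (p, q) contributes 0 new; branch {r=T, s=T, t=T} (p, q) contributes 2 new; branch {r=T, s=F, t=T} (p, q) contributes 2 new; branch {p=T, r=T} (q, s, t) contributes 0 new; branch {p=T, r=T} (q, s, t) contributes 0 new. Total: 16.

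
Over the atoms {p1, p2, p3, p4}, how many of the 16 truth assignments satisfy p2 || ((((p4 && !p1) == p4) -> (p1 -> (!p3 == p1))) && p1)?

Initial set: {(p2 || ((((p4 && !p1) == p4) -> (p1 -> (!p3 == p1))) && p1))}.
(p2 || ((((p4 && !p1) == p4) -> (p1 -> (!p3 == p1))) && p1)): β-rule — branch into p2  //  ((((p4 && !p1) == p4) -> (p1 -> (!p3 == p1))) && p1).
  branch 1 (add p2):
    ○ open, literals {p2=T}.
  branch 2 (add ((((p4 && !p1) == p4) -> (p1 -> (!p3 == p1))) && p1)):
    ((((p4 && !p1) == p4) -> (p1 -> (!p3 == p1))) && p1): α-rule — add (((p4 && !p1) == p4) -> (p1 -> (!p3 == p1))), p1.
    (((p4 && !p1) == p4) -> (p1 -> (!p3 == p1))): β-rule — branch into !((p4 && !p1) == p4)  //  (p1 -> (!p3 == p1)).
      branch 2.1 (add !((p4 && !p1) == p4)):
        !((p4 && !p1) == p4): β-rule — branch into (p4 && !p1), !p4  //  !(p4 && !p1), p4.
          branch 2.1.1 (add (p4 && !p1), !p4):
            (p4 && !p1): α-rule — add p4, !p1.
            × closes — contains both p4 and !p4.
          branch 2.1.2 (add !(p4 && !p1), p4):
            !(p4 && !p1): β-rule — branch into !p4  //  !!p1.
              branch 2.1.2.1 (add !p4):
                × closes — contains both p4 and !p4.
              branch 2.1.2.2 (add !!p1):
                ○ open, literals {p1=T, p4=T}.
      branch 2.2 (add (p1 -> (!p3 == p1))):
        (p1 -> (!p3 == p1)): β-rule — branch into !p1  //  (!p3 == p1).
          branch 2.2.1 (add !p1):
            × closes — contains both p1 and !p1.
          branch 2.2.2 (add (!p3 == p1)):
            (!p3 == p1): β-rule — branch into !p3, p1  //  !!p3, !p1.
              branch 2.2.2.1 (add !p3, p1):
                ○ open, literals {p1=T, p3=F}.
              branch 2.2.2.2 (add !!p3, !p1):
                × closes — contains both p1 and !p1.
4 branches closed, 3 open.
Each open branch fixes some atoms; the unmentioned ones are free. Counting distinct full assignments: branch {p2=T} (p1, p3, p4) contributes 8 new; branch {p1=T, p4=T} (p2, p3) contributes 2 new; branch {p1=T, p3=F} (p2, p4) contributes 1 new. Total: 11.

11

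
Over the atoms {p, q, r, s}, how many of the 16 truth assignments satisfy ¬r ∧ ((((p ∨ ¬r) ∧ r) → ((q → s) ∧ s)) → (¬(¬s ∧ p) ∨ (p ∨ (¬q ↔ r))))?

8

Initial set: {(¬r ∧ ((((p ∨ ¬r) ∧ r) → ((q → s) ∧ s)) → (¬(¬s ∧ p) ∨ (p ∨ (¬q ↔ r)))))}.
(¬r ∧ ((((p ∨ ¬r) ∧ r) → ((q → s) ∧ s)) → (¬(¬s ∧ p) ∨ (p ∨ (¬q ↔ r))))): α-rule — add ¬r, ((((p ∨ ¬r) ∧ r) → ((q → s) ∧ s)) → (¬(¬s ∧ p) ∨ (p ∨ (¬q ↔ r)))).
((((p ∨ ¬r) ∧ r) → ((q → s) ∧ s)) → (¬(¬s ∧ p) ∨ (p ∨ (¬q ↔ r)))): β-rule — branch into ¬(((p ∨ ¬r) ∧ r) → ((q → s) ∧ s))  //  (¬(¬s ∧ p) ∨ (p ∨ (¬q ↔ r))).
  branch 1 (add ¬(((p ∨ ¬r) ∧ r) → ((q → s) ∧ s))):
    ¬(((p ∨ ¬r) ∧ r) → ((q → s) ∧ s)): α-rule — add ((p ∨ ¬r) ∧ r), ¬((q → s) ∧ s).
    ((p ∨ ¬r) ∧ r): α-rule — add (p ∨ ¬r), r.
    × closes — contains both r and ¬r.
  branch 2 (add (¬(¬s ∧ p) ∨ (p ∨ (¬q ↔ r)))):
    (¬(¬s ∧ p) ∨ (p ∨ (¬q ↔ r))): β-rule — branch into ¬(¬s ∧ p)  //  (p ∨ (¬q ↔ r)).
      branch 2.1 (add ¬(¬s ∧ p)):
        ¬(¬s ∧ p): β-rule — branch into ¬¬s  //  ¬p.
          branch 2.1.1 (add ¬¬s):
            ○ open, literals {r=false, s=true}.
          branch 2.1.2 (add ¬p):
            ○ open, literals {p=false, r=false}.
      branch 2.2 (add (p ∨ (¬q ↔ r))):
        (p ∨ (¬q ↔ r)): β-rule — branch into p  //  (¬q ↔ r).
          branch 2.2.1 (add p):
            ○ open, literals {p=true, r=false}.
          branch 2.2.2 (add (¬q ↔ r)):
            (¬q ↔ r): β-rule — branch into ¬q, r  //  ¬¬q, ¬r.
              branch 2.2.2.1 (add ¬q, r):
                × closes — contains both r and ¬r.
              branch 2.2.2.2 (add ¬¬q, ¬r):
                ○ open, literals {q=true, r=false}.
2 branches closed, 4 open.
Each open branch fixes some atoms; the unmentioned ones are free. Counting distinct full assignments: branch {r=false, s=true} (p, q) contributes 4 new; branch {p=false, r=false} (q, s) contributes 2 new; branch {p=true, r=false} (q, s) contributes 2 new; branch {q=true, r=false} (p, s) contributes 0 new. Total: 8.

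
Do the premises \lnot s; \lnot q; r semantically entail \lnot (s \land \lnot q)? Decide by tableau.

Yes

Initial set: {\lnot s; \lnot q; r; \lnot \lnot (s \land \lnot q)}.
\lnot \lnot (s \land \lnot q): α-rule — add s, \lnot q.
× closes — contains both s and \lnot s.
All 1 branch closes.
Every branch closed, so the premises entail the conclusion.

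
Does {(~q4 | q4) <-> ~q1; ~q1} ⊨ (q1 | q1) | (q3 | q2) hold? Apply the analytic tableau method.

No

Initial set: {((~q4 | q4) <-> ~q1); ~q1; ~((q1 | q1) | (q3 | q2))}.
~((q1 | q1) | (q3 | q2)): α-rule — add ~(q1 | q1), ~(q3 | q2).
~(q1 | q1): α-rule — add ~q1, ~q1.
~(q3 | q2): α-rule — add ~q3, ~q2.
((~q4 | q4) <-> ~q1): β-rule — branch into (~q4 | q4), ~q1  //  ~(~q4 | q4), ~~q1.
  branch 1 (add (~q4 | q4), ~q1):
    (~q4 | q4): β-rule — branch into ~q4  //  q4.
      branch 1.1 (add ~q4):
        ○ open, literals {q1=F, q2=F, q3=F, q4=F}.
      branch 1.2 (add q4):
        ○ open, literals {q1=F, q2=F, q3=F, q4=T}.
  branch 2 (add ~(~q4 | q4), ~~q1):
    × closes — contains both q1 and ~q1.
1 branch closed, 2 open.
An open branch gives a countermodel: q1=F, q2=F, q3=F, q4=F (unmentioned atoms arbitrary); the premises hold there but the conclusion fails.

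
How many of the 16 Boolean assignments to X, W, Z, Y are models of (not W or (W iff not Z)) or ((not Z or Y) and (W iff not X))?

13

Initial set: {((not W or (W iff not Z)) or ((not Z or Y) and (W iff not X)))}.
((not W or (W iff not Z)) or ((not Z or Y) and (W iff not X))): β-rule — branch into (not W or (W iff not Z))  //  ((not Z or Y) and (W iff not X)).
  branch 1 (add (not W or (W iff not Z))):
    (not W or (W iff not Z)): β-rule — branch into not W  //  (W iff not Z).
      branch 1.1 (add not W):
        ○ open, literals {W=F}.
      branch 1.2 (add (W iff not Z)):
        (W iff not Z): β-rule — branch into W, not Z  //  not W, not not Z.
          branch 1.2.1 (add W, not Z):
            ○ open, literals {W=T, Z=F}.
          branch 1.2.2 (add not W, not not Z):
            ○ open, literals {W=F, Z=T}.
  branch 2 (add ((not Z or Y) and (W iff not X))):
    ((not Z or Y) and (W iff not X)): α-rule — add (not Z or Y), (W iff not X).
    (not Z or Y): β-rule — branch into not Z  //  Y.
      branch 2.1 (add not Z):
        (W iff not X): β-rule — branch into W, not X  //  not W, not not X.
          branch 2.1.1 (add W, not X):
            ○ open, literals {W=T, X=F, Z=F}.
          branch 2.1.2 (add not W, not not X):
            ○ open, literals {W=F, X=T, Z=F}.
      branch 2.2 (add Y):
        (W iff not X): β-rule — branch into W, not X  //  not W, not not X.
          branch 2.2.1 (add W, not X):
            ○ open, literals {W=T, X=F, Y=T}.
          branch 2.2.2 (add not W, not not X):
            ○ open, literals {W=F, X=T, Y=T}.
0 branches closed, 7 open.
Each open branch fixes some atoms; the unmentioned ones are free. Counting distinct full assignments: branch {W=F} (X, Z, Y) contributes 8 new; branch {W=T, Z=F} (X, Y) contributes 4 new; branch {W=F, Z=T} (X, Y) contributes 0 new; branch {W=T, X=F, Z=F} (Y) contributes 0 new; branch {W=F, X=T, Z=F} (Y) contributes 0 new; branch {W=T, X=F, Y=T} (Z) contributes 1 new; branch {W=F, X=T, Y=T} (Z) contributes 0 new. Total: 13.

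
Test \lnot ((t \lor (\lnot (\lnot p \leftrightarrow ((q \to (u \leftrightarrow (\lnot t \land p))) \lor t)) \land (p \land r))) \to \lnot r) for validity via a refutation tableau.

Not valid

Assume the negation and expand:
Initial set: {\lnot \lnot ((t \lor (\lnot (\lnot p \leftrightarrow ((q \to (u \leftrightarrow (\lnot t \land p))) \lor t)) \land (p \land r))) \to \lnot r)}.
\lnot \lnot ((t \lor (\lnot (\lnot p \leftrightarrow ((q \to (u \leftrightarrow (\lnot t \land p))) \lor t)) \land (p \land r))) \to \lnot r): β-rule — branch into \lnot (t \lor (\lnot (\lnot p \leftrightarrow ((q \to (u \leftrightarrow (\lnot t \land p))) \lor t)) \land (p \land r)))  //  \lnot r.
  branch 1 (add \lnot (t \lor (\lnot (\lnot p \leftrightarrow ((q \to (u \leftrightarrow (\lnot t \land p))) \lor t)) \land (p \land r)))):
    \lnot (t \lor (\lnot (\lnot p \leftrightarrow ((q \to (u \leftrightarrow (\lnot t \land p))) \lor t)) \land (p \land r))): α-rule — add \lnot t, \lnot (\lnot (\lnot p \leftrightarrow ((q \to (u \leftrightarrow (\lnot t \land p))) \lor t)) \land (p \land r)).
    \lnot (\lnot (\lnot p \leftrightarrow ((q \to (u \leftrightarrow (\lnot t \land p))) \lor t)) \land (p \land r)): β-rule — branch into \lnot \lnot (\lnot p \leftrightarrow ((q \to (u \leftrightarrow (\lnot t \land p))) \lor t))  //  \lnot (p \land r).
      branch 1.1 (add \lnot \lnot (\lnot p \leftrightarrow ((q \to (u \leftrightarrow (\lnot t \land p))) \lor t))):
        \lnot \lnot (\lnot p \leftrightarrow ((q \to (u \leftrightarrow (\lnot t \land p))) \lor t)): β-rule — branch into \lnot p, ((q \to (u \leftrightarrow (\lnot t \land p))) \lor t)  //  \lnot \lnot p, \lnot ((q \to (u \leftrightarrow (\lnot t \land p))) \lor t).
          branch 1.1.1 (add \lnot p, ((q \to (u \leftrightarrow (\lnot t \land p))) \lor t)):
            ((q \to (u \leftrightarrow (\lnot t \land p))) \lor t): β-rule — branch into (q \to (u \leftrightarrow (\lnot t \land p)))  //  t.
              branch 1.1.1.1 (add (q \to (u \leftrightarrow (\lnot t \land p)))):
                (q \to (u \leftrightarrow (\lnot t \land p))): β-rule — branch into \lnot q  //  (u \leftrightarrow (\lnot t \land p)).
                  branch 1.1.1.1.1 (add \lnot q):
                    ○ open, literals {p=false, q=false, t=false}.
                  branch 1.1.1.1.2 (add (u \leftrightarrow (\lnot t \land p))):
                    (u \leftrightarrow (\lnot t \land p)): β-rule — branch into u, (\lnot t \land p)  //  \lnot u, \lnot (\lnot t \land p).
                      branch 1.1.1.1.2.1 (add u, (\lnot t \land p)):
                        (\lnot t \land p): α-rule — add \lnot t, p.
                        × closes — contains both p and \lnot p.
                      branch 1.1.1.1.2.2 (add \lnot u, \lnot (\lnot t \land p)):
                        \lnot (\lnot t \land p): β-rule — branch into \lnot \lnot t  //  \lnot p.
                          branch 1.1.1.1.2.2.1 (add \lnot \lnot t):
                            × closes — contains both t and \lnot t.
                          branch 1.1.1.1.2.2.2 (add \lnot p):
                            ○ open, literals {p=false, t=false, u=false}.
              branch 1.1.1.2 (add t):
                × closes — contains both t and \lnot t.
          branch 1.1.2 (add \lnot \lnot p, \lnot ((q \to (u \leftrightarrow (\lnot t \land p))) \lor t)):
            \lnot ((q \to (u \leftrightarrow (\lnot t \land p))) \lor t): α-rule — add \lnot (q \to (u \leftrightarrow (\lnot t \land p))), \lnot t.
            \lnot (q \to (u \leftrightarrow (\lnot t \land p))): α-rule — add q, \lnot (u \leftrightarrow (\lnot t \land p)).
            \lnot (u \leftrightarrow (\lnot t \land p)): β-rule — branch into u, \lnot (\lnot t \land p)  //  \lnot u, (\lnot t \land p).
              branch 1.1.2.1 (add u, \lnot (\lnot t \land p)):
                \lnot (\lnot t \land p): β-rule — branch into \lnot \lnot t  //  \lnot p.
                  branch 1.1.2.1.1 (add \lnot \lnot t):
                    × closes — contains both t and \lnot t.
                  branch 1.1.2.1.2 (add \lnot p):
                    × closes — contains both p and \lnot p.
              branch 1.1.2.2 (add \lnot u, (\lnot t \land p)):
                (\lnot t \land p): α-rule — add \lnot t, p.
                ○ open, literals {p=true, q=true, t=false, u=false}.
      branch 1.2 (add \lnot (p \land r)):
        \lnot (p \land r): β-rule — branch into \lnot p  //  \lnot r.
          branch 1.2.1 (add \lnot p):
            ○ open, literals {p=false, t=false}.
          branch 1.2.2 (add \lnot r):
            ○ open, literals {r=false, t=false}.
  branch 2 (add \lnot r):
    ○ open, literals {r=false}.
5 branches closed, 6 open.
An open branch gives a countermodel: p=false, q=false, t=false (unmentioned atoms arbitrary); under it the original formula is false.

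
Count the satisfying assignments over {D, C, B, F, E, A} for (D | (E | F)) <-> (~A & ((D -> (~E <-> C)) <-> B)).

20

Initial set: {T ((D | (E | F)) <-> (~A & ((D -> (~E <-> C)) <-> B)))}.
T ((D | (E | F)) <-> (~A & ((D -> (~E <-> C)) <-> B))): β-rule — branch into T (D | (E | F)), T (~A & ((D -> (~E <-> C)) <-> B))  //  F (D | (E | F)), F (~A & ((D -> (~E <-> C)) <-> B)).
  branch 1 (add T (D | (E | F)), T (~A & ((D -> (~E <-> C)) <-> B))):
    T (~A & ((D -> (~E <-> C)) <-> B)): α-rule — add T ~A, T ((D -> (~E <-> C)) <-> B).
    T (D | (E | F)): β-rule — branch into T D  //  T (E | F).
      branch 1.1 (add T D):
        T ((D -> (~E <-> C)) <-> B): β-rule — branch into T (D -> (~E <-> C)), T B  //  F (D -> (~E <-> C)), F B.
          branch 1.1.1 (add T (D -> (~E <-> C)), T B):
            T (D -> (~E <-> C)): β-rule — branch into F D  //  T (~E <-> C).
              branch 1.1.1.1 (add F D):
                × closes — contains both D and ~D.
              branch 1.1.1.2 (add T (~E <-> C)):
                T (~E <-> C): β-rule — branch into T ~E, T C  //  F ~E, F C.
                  branch 1.1.1.2.1 (add T ~E, T C):
                    ○ open, literals {A=0, B=1, C=1, D=1, E=0}.
                  branch 1.1.1.2.2 (add F ~E, F C):
                    ○ open, literals {A=0, B=1, C=0, D=1, E=1}.
          branch 1.1.2 (add F (D -> (~E <-> C)), F B):
            F (D -> (~E <-> C)): α-rule — add T D, F (~E <-> C).
            F (~E <-> C): β-rule — branch into T ~E, F C  //  F ~E, T C.
              branch 1.1.2.1 (add T ~E, F C):
                ○ open, literals {A=0, B=0, C=0, D=1, E=0}.
              branch 1.1.2.2 (add F ~E, T C):
                ○ open, literals {A=0, B=0, C=1, D=1, E=1}.
      branch 1.2 (add T (E | F)):
        T ((D -> (~E <-> C)) <-> B): β-rule — branch into T (D -> (~E <-> C)), T B  //  F (D -> (~E <-> C)), F B.
          branch 1.2.1 (add T (D -> (~E <-> C)), T B):
            T (E | F): β-rule — branch into T E  //  T F.
              branch 1.2.1.1 (add T E):
                T (D -> (~E <-> C)): β-rule — branch into F D  //  T (~E <-> C).
                  branch 1.2.1.1.1 (add F D):
                    ○ open, literals {A=0, B=1, D=0, E=1}.
                  branch 1.2.1.1.2 (add T (~E <-> C)):
                    T (~E <-> C): β-rule — branch into T ~E, T C  //  F ~E, F C.
                      branch 1.2.1.1.2.1 (add T ~E, T C):
                        × closes — contains both E and ~E.
                      branch 1.2.1.1.2.2 (add F ~E, F C):
                        ○ open, literals {A=0, B=1, C=0, E=1}.
              branch 1.2.1.2 (add T F):
                T (D -> (~E <-> C)): β-rule — branch into F D  //  T (~E <-> C).
                  branch 1.2.1.2.1 (add F D):
                    ○ open, literals {A=0, B=1, D=0, F=1}.
                  branch 1.2.1.2.2 (add T (~E <-> C)):
                    T (~E <-> C): β-rule — branch into T ~E, T C  //  F ~E, F C.
                      branch 1.2.1.2.2.1 (add T ~E, T C):
                        ○ open, literals {A=0, B=1, C=1, E=0, F=1}.
                      branch 1.2.1.2.2.2 (add F ~E, F C):
                        ○ open, literals {A=0, B=1, C=0, E=1, F=1}.
          branch 1.2.2 (add F (D -> (~E <-> C)), F B):
            F (D -> (~E <-> C)): α-rule — add T D, F (~E <-> C).
            T (E | F): β-rule — branch into T E  //  T F.
              branch 1.2.2.1 (add T E):
                F (~E <-> C): β-rule — branch into T ~E, F C  //  F ~E, T C.
                  branch 1.2.2.1.1 (add T ~E, F C):
                    × closes — contains both E and ~E.
                  branch 1.2.2.1.2 (add F ~E, T C):
                    ○ open, literals {A=0, B=0, C=1, D=1, E=1}.
              branch 1.2.2.2 (add T F):
                F (~E <-> C): β-rule — branch into T ~E, F C  //  F ~E, T C.
                  branch 1.2.2.2.1 (add T ~E, F C):
                    ○ open, literals {A=0, B=0, C=0, D=1, E=0, F=1}.
                  branch 1.2.2.2.2 (add F ~E, T C):
                    ○ open, literals {A=0, B=0, C=1, D=1, E=1, F=1}.
  branch 2 (add F (D | (E | F)), F (~A & ((D -> (~E <-> C)) <-> B))):
    F (D | (E | F)): α-rule — add F D, F (E | F).
    F (E | F): α-rule — add F E, F F.
    F (~A & ((D -> (~E <-> C)) <-> B)): β-rule — branch into F ~A  //  F ((D -> (~E <-> C)) <-> B).
      branch 2.1 (add F ~A):
        ○ open, literals {A=1, D=0, E=0, F=0}.
      branch 2.2 (add F ((D -> (~E <-> C)) <-> B)):
        F ((D -> (~E <-> C)) <-> B): β-rule — branch into T (D -> (~E <-> C)), F B  //  F (D -> (~E <-> C)), T B.
          branch 2.2.1 (add T (D -> (~E <-> C)), F B):
            T (D -> (~E <-> C)): β-rule — branch into F D  //  T (~E <-> C).
              branch 2.2.1.1 (add F D):
                ○ open, literals {B=0, D=0, E=0, F=0}.
              branch 2.2.1.2 (add T (~E <-> C)):
                T (~E <-> C): β-rule — branch into T ~E, T C  //  F ~E, F C.
                  branch 2.2.1.2.1 (add T ~E, T C):
                    ○ open, literals {B=0, C=1, D=0, E=0, F=0}.
                  branch 2.2.1.2.2 (add F ~E, F C):
                    × closes — contains both E and ~E.
          branch 2.2.2 (add F (D -> (~E <-> C)), T B):
            F (D -> (~E <-> C)): α-rule — add T D, F (~E <-> C).
            × closes — contains both D and ~D.
5 branches closed, 15 open.
Each open branch fixes some atoms; the unmentioned ones are free. Counting distinct full assignments: branch {A=0, B=1, C=1, D=1, E=0} (F) contributes 2 new; branch {A=0, B=1, C=0, D=1, E=1} (F) contributes 2 new; branch {A=0, B=0, C=0, D=1, E=0} (F) contributes 2 new; branch {A=0, B=0, C=1, D=1, E=1} (F) contributes 2 new; branch {A=0, B=1, D=0, E=1} (C, F) contributes 4 new; branch {A=0, B=1, C=0, E=1} (D, F) contributes 0 new; branch {A=0, B=1, D=0, F=1} (C, E) contributes 2 new; branch {A=0, B=1, C=1, E=0, F=1} (D) contributes 0 new; branch {A=0, B=1, C=0, E=1, F=1} (D) contributes 0 new; branch {A=0, B=0, C=1, D=1, E=1} (F) contributes 0 new; branch {A=0, B=0, C=0, D=1, E=0, F=1} (none free) contributes 0 new; branch {A=0, B=0, C=1, D=1, E=1, F=1} (none free) contributes 0 new; branch {A=1, D=0, E=0, F=0} (C, B) contributes 4 new; branch {B=0, D=0, E=0, F=0} (C, A) contributes 2 new; branch {B=0, C=1, D=0, E=0, F=0} (A) contributes 0 new. Total: 20.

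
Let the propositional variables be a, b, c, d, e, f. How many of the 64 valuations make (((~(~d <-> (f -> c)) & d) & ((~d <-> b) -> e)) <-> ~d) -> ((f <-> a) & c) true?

Initial set: {((((~(~d <-> (f -> c)) & d) & ((~d <-> b) -> e)) <-> ~d) -> ((f <-> a) & c))}.
((((~(~d <-> (f -> c)) & d) & ((~d <-> b) -> e)) <-> ~d) -> ((f <-> a) & c)): β-rule — branch into ~(((~(~d <-> (f -> c)) & d) & ((~d <-> b) -> e)) <-> ~d)  //  ((f <-> a) & c).
  branch 1 (add ~(((~(~d <-> (f -> c)) & d) & ((~d <-> b) -> e)) <-> ~d)):
    ~(((~(~d <-> (f -> c)) & d) & ((~d <-> b) -> e)) <-> ~d): β-rule — branch into ((~(~d <-> (f -> c)) & d) & ((~d <-> b) -> e)), ~~d  //  ~((~(~d <-> (f -> c)) & d) & ((~d <-> b) -> e)), ~d.
      branch 1.1 (add ((~(~d <-> (f -> c)) & d) & ((~d <-> b) -> e)), ~~d):
        ((~(~d <-> (f -> c)) & d) & ((~d <-> b) -> e)): α-rule — add (~(~d <-> (f -> c)) & d), ((~d <-> b) -> e).
        (~(~d <-> (f -> c)) & d): α-rule — add ~(~d <-> (f -> c)), d.
        ((~d <-> b) -> e): β-rule — branch into ~(~d <-> b)  //  e.
          branch 1.1.1 (add ~(~d <-> b)):
            ~(~d <-> (f -> c)): β-rule — branch into ~d, ~(f -> c)  //  ~~d, (f -> c).
              branch 1.1.1.1 (add ~d, ~(f -> c)):
                × closes — contains both d and ~d.
              branch 1.1.1.2 (add ~~d, (f -> c)):
                ~(~d <-> b): β-rule — branch into ~d, ~b  //  ~~d, b.
                  branch 1.1.1.2.1 (add ~d, ~b):
                    × closes — contains both d and ~d.
                  branch 1.1.1.2.2 (add ~~d, b):
                    (f -> c): β-rule — branch into ~f  //  c.
                      branch 1.1.1.2.2.1 (add ~f):
                        ○ open, literals {b=1, d=1, f=0}.
                      branch 1.1.1.2.2.2 (add c):
                        ○ open, literals {b=1, c=1, d=1}.
          branch 1.1.2 (add e):
            ~(~d <-> (f -> c)): β-rule — branch into ~d, ~(f -> c)  //  ~~d, (f -> c).
              branch 1.1.2.1 (add ~d, ~(f -> c)):
                × closes — contains both d and ~d.
              branch 1.1.2.2 (add ~~d, (f -> c)):
                (f -> c): β-rule — branch into ~f  //  c.
                  branch 1.1.2.2.1 (add ~f):
                    ○ open, literals {d=1, e=1, f=0}.
                  branch 1.1.2.2.2 (add c):
                    ○ open, literals {c=1, d=1, e=1}.
      branch 1.2 (add ~((~(~d <-> (f -> c)) & d) & ((~d <-> b) -> e)), ~d):
        ~((~(~d <-> (f -> c)) & d) & ((~d <-> b) -> e)): β-rule — branch into ~(~(~d <-> (f -> c)) & d)  //  ~((~d <-> b) -> e).
          branch 1.2.1 (add ~(~(~d <-> (f -> c)) & d)):
            ~(~(~d <-> (f -> c)) & d): β-rule — branch into ~~(~d <-> (f -> c))  //  ~d.
              branch 1.2.1.1 (add ~~(~d <-> (f -> c))):
                ~~(~d <-> (f -> c)): β-rule — branch into ~d, (f -> c)  //  ~~d, ~(f -> c).
                  branch 1.2.1.1.1 (add ~d, (f -> c)):
                    (f -> c): β-rule — branch into ~f  //  c.
                      branch 1.2.1.1.1.1 (add ~f):
                        ○ open, literals {d=0, f=0}.
                      branch 1.2.1.1.1.2 (add c):
                        ○ open, literals {c=1, d=0}.
                  branch 1.2.1.1.2 (add ~~d, ~(f -> c)):
                    × closes — contains both d and ~d.
              branch 1.2.1.2 (add ~d):
                ○ open, literals {d=0}.
          branch 1.2.2 (add ~((~d <-> b) -> e)):
            ~((~d <-> b) -> e): α-rule — add (~d <-> b), ~e.
            (~d <-> b): β-rule — branch into ~d, b  //  ~~d, ~b.
              branch 1.2.2.1 (add ~d, b):
                ○ open, literals {b=1, d=0, e=0}.
              branch 1.2.2.2 (add ~~d, ~b):
                × closes — contains both d and ~d.
  branch 2 (add ((f <-> a) & c)):
    ((f <-> a) & c): α-rule — add (f <-> a), c.
    (f <-> a): β-rule — branch into f, a  //  ~f, ~a.
      branch 2.1 (add f, a):
        ○ open, literals {a=1, c=1, f=1}.
      branch 2.2 (add ~f, ~a):
        ○ open, literals {a=0, c=1, f=0}.
5 branches closed, 10 open.
Each open branch fixes some atoms; the unmentioned ones are free. Counting distinct full assignments: branch {b=1, d=1, f=0} (a, c, e) contributes 8 new; branch {b=1, c=1, d=1} (a, e, f) contributes 4 new; branch {d=1, e=1, f=0} (a, b, c) contributes 4 new; branch {c=1, d=1, e=1} (a, b, f) contributes 2 new; branch {d=0, f=0} (a, b, c, e) contributes 16 new; branch {c=1, d=0} (a, b, e, f) contributes 8 new; branch {d=0} (a, b, c, e, f) contributes 8 new; branch {b=1, d=0, e=0} (a, c, f) contributes 0 new; branch {a=1, c=1, f=1} (b, d, e) contributes 1 new; branch {a=0, c=1, f=0} (b, d, e) contributes 1 new. Total: 52.

52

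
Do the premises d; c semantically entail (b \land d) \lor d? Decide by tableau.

Initial set: {d; c; \lnot ((b \land d) \lor d)}.
\lnot ((b \land d) \lor d): α-rule — add \lnot (b \land d), \lnot d.
× closes — contains both d and \lnot d.
All 1 branch closes.
Every branch closed, so the premises entail the conclusion.

Yes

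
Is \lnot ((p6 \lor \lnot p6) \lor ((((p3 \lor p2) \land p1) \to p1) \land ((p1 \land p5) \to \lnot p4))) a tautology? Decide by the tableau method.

Not valid

Assume the negation and expand:
Initial set: {F \lnot ((p6 \lor \lnot p6) \lor ((((p3 \lor p2) \land p1) \to p1) \land ((p1 \land p5) \to \lnot p4)))}.
F \lnot ((p6 \lor \lnot p6) \lor ((((p3 \lor p2) \land p1) \to p1) \land ((p1 \land p5) \to \lnot p4))): β-rule — branch into T (p6 \lor \lnot p6)  //  T ((((p3 \lor p2) \land p1) \to p1) \land ((p1 \land p5) \to \lnot p4)).
  branch 1 (add T (p6 \lor \lnot p6)):
    T (p6 \lor \lnot p6): β-rule — branch into T p6  //  T \lnot p6.
      branch 1.1 (add T p6):
        ○ open, literals {p6=1}.
      branch 1.2 (add T \lnot p6):
        ○ open, literals {p6=0}.
  branch 2 (add T ((((p3 \lor p2) \land p1) \to p1) \land ((p1 \land p5) \to \lnot p4))):
    T ((((p3 \lor p2) \land p1) \to p1) \land ((p1 \land p5) \to \lnot p4)): α-rule — add T (((p3 \lor p2) \land p1) \to p1), T ((p1 \land p5) \to \lnot p4).
    T (((p3 \lor p2) \land p1) \to p1): β-rule — branch into F ((p3 \lor p2) \land p1)  //  T p1.
      branch 2.1 (add F ((p3 \lor p2) \land p1)):
        T ((p1 \land p5) \to \lnot p4): β-rule — branch into F (p1 \land p5)  //  T \lnot p4.
          branch 2.1.1 (add F (p1 \land p5)):
            F ((p3 \lor p2) \land p1): β-rule — branch into F (p3 \lor p2)  //  F p1.
              branch 2.1.1.1 (add F (p3 \lor p2)):
                F (p3 \lor p2): α-rule — add F p3, F p2.
                F (p1 \land p5): β-rule — branch into F p1  //  F p5.
                  branch 2.1.1.1.1 (add F p1):
                    ○ open, literals {p1=0, p2=0, p3=0}.
                  branch 2.1.1.1.2 (add F p5):
                    ○ open, literals {p2=0, p3=0, p5=0}.
              branch 2.1.1.2 (add F p1):
                F (p1 \land p5): β-rule — branch into F p1  //  F p5.
                  branch 2.1.1.2.1 (add F p1):
                    ○ open, literals {p1=0}.
                  branch 2.1.1.2.2 (add F p5):
                    ○ open, literals {p1=0, p5=0}.
          branch 2.1.2 (add T \lnot p4):
            F ((p3 \lor p2) \land p1): β-rule — branch into F (p3 \lor p2)  //  F p1.
              branch 2.1.2.1 (add F (p3 \lor p2)):
                F (p3 \lor p2): α-rule — add F p3, F p2.
                ○ open, literals {p2=0, p3=0, p4=0}.
              branch 2.1.2.2 (add F p1):
                ○ open, literals {p1=0, p4=0}.
      branch 2.2 (add T p1):
        T ((p1 \land p5) \to \lnot p4): β-rule — branch into F (p1 \land p5)  //  T \lnot p4.
          branch 2.2.1 (add F (p1 \land p5)):
            F (p1 \land p5): β-rule — branch into F p1  //  F p5.
              branch 2.2.1.1 (add F p1):
                × closes — contains both p1 and \lnot p1.
              branch 2.2.1.2 (add F p5):
                ○ open, literals {p1=1, p5=0}.
          branch 2.2.2 (add T \lnot p4):
            ○ open, literals {p1=1, p4=0}.
1 branch closed, 10 open.
An open branch gives a countermodel: p6=1 (unmentioned atoms arbitrary); under it the original formula is false.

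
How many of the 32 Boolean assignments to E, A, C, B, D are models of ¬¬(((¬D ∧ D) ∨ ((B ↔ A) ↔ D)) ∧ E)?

Initial set: {T ¬¬(((¬D ∧ D) ∨ ((B ↔ A) ↔ D)) ∧ E)}.
T ¬¬(((¬D ∧ D) ∨ ((B ↔ A) ↔ D)) ∧ E): drop double negation, giving T (((¬D ∧ D) ∨ ((B ↔ A) ↔ D)) ∧ E).
T (((¬D ∧ D) ∨ ((B ↔ A) ↔ D)) ∧ E): α-rule — add T ((¬D ∧ D) ∨ ((B ↔ A) ↔ D)), T E.
T ((¬D ∧ D) ∨ ((B ↔ A) ↔ D)): β-rule — branch into T (¬D ∧ D)  //  T ((B ↔ A) ↔ D).
  branch 1 (add T (¬D ∧ D)):
    T (¬D ∧ D): α-rule — add T ¬D, T D.
    × closes — contains both D and ¬D.
  branch 2 (add T ((B ↔ A) ↔ D)):
    T ((B ↔ A) ↔ D): β-rule — branch into T (B ↔ A), T D  //  F (B ↔ A), F D.
      branch 2.1 (add T (B ↔ A), T D):
        T (B ↔ A): β-rule — branch into T B, T A  //  F B, F A.
          branch 2.1.1 (add T B, T A):
            ○ open, literals {A=T, B=T, D=T, E=T}.
          branch 2.1.2 (add F B, F A):
            ○ open, literals {A=F, B=F, D=T, E=T}.
      branch 2.2 (add F (B ↔ A), F D):
        F (B ↔ A): β-rule — branch into T B, F A  //  F B, T A.
          branch 2.2.1 (add T B, F A):
            ○ open, literals {A=F, B=T, D=F, E=T}.
          branch 2.2.2 (add F B, T A):
            ○ open, literals {A=T, B=F, D=F, E=T}.
1 branch closed, 4 open.
Each open branch fixes some atoms; the unmentioned ones are free. Counting distinct full assignments: branch {A=T, B=T, D=T, E=T} (C) contributes 2 new; branch {A=F, B=F, D=T, E=T} (C) contributes 2 new; branch {A=F, B=T, D=F, E=T} (C) contributes 2 new; branch {A=T, B=F, D=F, E=T} (C) contributes 2 new. Total: 8.

8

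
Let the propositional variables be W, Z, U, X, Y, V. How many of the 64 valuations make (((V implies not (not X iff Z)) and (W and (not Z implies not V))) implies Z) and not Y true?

28

Initial set: {((((V implies not (not X iff Z)) and (W and (not Z implies not V))) implies Z) and not Y)}.
((((V implies not (not X iff Z)) and (W and (not Z implies not V))) implies Z) and not Y): α-rule — add (((V implies not (not X iff Z)) and (W and (not Z implies not V))) implies Z), not Y.
(((V implies not (not X iff Z)) and (W and (not Z implies not V))) implies Z): β-rule — branch into not ((V implies not (not X iff Z)) and (W and (not Z implies not V)))  //  Z.
  branch 1 (add not ((V implies not (not X iff Z)) and (W and (not Z implies not V)))):
    not ((V implies not (not X iff Z)) and (W and (not Z implies not V))): β-rule — branch into not (V implies not (not X iff Z))  //  not (W and (not Z implies not V)).
      branch 1.1 (add not (V implies not (not X iff Z))):
        not (V implies not (not X iff Z)): α-rule — add V, not not (not X iff Z).
        not not (not X iff Z): β-rule — branch into not X, Z  //  not not X, not Z.
          branch 1.1.1 (add not X, Z):
            ○ open, literals {V=true, X=false, Y=false, Z=true}.
          branch 1.1.2 (add not not X, not Z):
            ○ open, literals {V=true, X=true, Y=false, Z=false}.
      branch 1.2 (add not (W and (not Z implies not V))):
        not (W and (not Z implies not V)): β-rule — branch into not W  //  not (not Z implies not V).
          branch 1.2.1 (add not W):
            ○ open, literals {W=false, Y=false}.
          branch 1.2.2 (add not (not Z implies not V)):
            not (not Z implies not V): α-rule — add not Z, not not V.
            ○ open, literals {V=true, Y=false, Z=false}.
  branch 2 (add Z):
    ○ open, literals {Y=false, Z=true}.
0 branches closed, 5 open.
Each open branch fixes some atoms; the unmentioned ones are free. Counting distinct full assignments: branch {V=true, X=false, Y=false, Z=true} (W, U) contributes 4 new; branch {V=true, X=true, Y=false, Z=false} (W, U) contributes 4 new; branch {W=false, Y=false} (Z, U, X, V) contributes 12 new; branch {V=true, Y=false, Z=false} (W, U, X) contributes 2 new; branch {Y=false, Z=true} (W, U, X, V) contributes 6 new. Total: 28.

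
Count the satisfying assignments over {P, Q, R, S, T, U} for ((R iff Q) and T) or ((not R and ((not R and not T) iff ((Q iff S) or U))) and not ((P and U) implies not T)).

16

Initial set: {(((R iff Q) and T) or ((not R and ((not R and not T) iff ((Q iff S) or U))) and not ((P and U) implies not T)))}.
(((R iff Q) and T) or ((not R and ((not R and not T) iff ((Q iff S) or U))) and not ((P and U) implies not T))): β-rule — branch into ((R iff Q) and T)  //  ((not R and ((not R and not T) iff ((Q iff S) or U))) and not ((P and U) implies not T)).
  branch 1 (add ((R iff Q) and T)):
    ((R iff Q) and T): α-rule — add (R iff Q), T.
    (R iff Q): β-rule — branch into R, Q  //  not R, not Q.
      branch 1.1 (add R, Q):
        ○ open, literals {Q=true, R=true, T=true}.
      branch 1.2 (add not R, not Q):
        ○ open, literals {Q=false, R=false, T=true}.
  branch 2 (add ((not R and ((not R and not T) iff ((Q iff S) or U))) and not ((P and U) implies not T))):
    ((not R and ((not R and not T) iff ((Q iff S) or U))) and not ((P and U) implies not T)): α-rule — add (not R and ((not R and not T) iff ((Q iff S) or U))), not ((P and U) implies not T).
    (not R and ((not R and not T) iff ((Q iff S) or U))): α-rule — add not R, ((not R and not T) iff ((Q iff S) or U)).
    not ((P and U) implies not T): α-rule — add (P and U), not not T.
    (P and U): α-rule — add P, U.
    ((not R and not T) iff ((Q iff S) or U)): β-rule — branch into (not R and not T), ((Q iff S) or U)  //  not (not R and not T), not ((Q iff S) or U).
      branch 2.1 (add (not R and not T), ((Q iff S) or U)):
        (not R and not T): α-rule — add not R, not T.
        × closes — contains both T and not T.
      branch 2.2 (add not (not R and not T), not ((Q iff S) or U)):
        not ((Q iff S) or U): α-rule — add not (Q iff S), not U.
        × closes — contains both U and not U.
2 branches closed, 2 open.
Each open branch fixes some atoms; the unmentioned ones are free. Counting distinct full assignments: branch {Q=true, R=true, T=true} (P, S, U) contributes 8 new; branch {Q=false, R=false, T=true} (P, S, U) contributes 8 new. Total: 16.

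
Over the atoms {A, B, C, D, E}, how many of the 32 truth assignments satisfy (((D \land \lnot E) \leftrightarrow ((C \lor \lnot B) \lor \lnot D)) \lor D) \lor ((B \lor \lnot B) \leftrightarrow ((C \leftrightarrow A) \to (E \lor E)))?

28

Initial set: {((((D \land \lnot E) \leftrightarrow ((C \lor \lnot B) \lor \lnot D)) \lor D) \lor ((B \lor \lnot B) \leftrightarrow ((C \leftrightarrow A) \to (E \lor E))))}.
((((D \land \lnot E) \leftrightarrow ((C \lor \lnot B) \lor \lnot D)) \lor D) \lor ((B \lor \lnot B) \leftrightarrow ((C \leftrightarrow A) \to (E \lor E)))): β-rule — branch into (((D \land \lnot E) \leftrightarrow ((C \lor \lnot B) \lor \lnot D)) \lor D)  //  ((B \lor \lnot B) \leftrightarrow ((C \leftrightarrow A) \to (E \lor E))).
  branch 1 (add (((D \land \lnot E) \leftrightarrow ((C \lor \lnot B) \lor \lnot D)) \lor D)):
    (((D \land \lnot E) \leftrightarrow ((C \lor \lnot B) \lor \lnot D)) \lor D): β-rule — branch into ((D \land \lnot E) \leftrightarrow ((C \lor \lnot B) \lor \lnot D))  //  D.
      branch 1.1 (add ((D \land \lnot E) \leftrightarrow ((C \lor \lnot B) \lor \lnot D))):
        ((D \land \lnot E) \leftrightarrow ((C \lor \lnot B) \lor \lnot D)): β-rule — branch into (D \land \lnot E), ((C \lor \lnot B) \lor \lnot D)  //  \lnot (D \land \lnot E), \lnot ((C \lor \lnot B) \lor \lnot D).
          branch 1.1.1 (add (D \land \lnot E), ((C \lor \lnot B) \lor \lnot D)):
            (D \land \lnot E): α-rule — add D, \lnot E.
            ((C \lor \lnot B) \lor \lnot D): β-rule — branch into (C \lor \lnot B)  //  \lnot D.
              branch 1.1.1.1 (add (C \lor \lnot B)):
                (C \lor \lnot B): β-rule — branch into C  //  \lnot B.
                  branch 1.1.1.1.1 (add C):
                    ○ open, literals {C=1, D=1, E=0}.
                  branch 1.1.1.1.2 (add \lnot B):
                    ○ open, literals {B=0, D=1, E=0}.
              branch 1.1.1.2 (add \lnot D):
                × closes — contains both D and \lnot D.
          branch 1.1.2 (add \lnot (D \land \lnot E), \lnot ((C \lor \lnot B) \lor \lnot D)):
            \lnot ((C \lor \lnot B) \lor \lnot D): α-rule — add \lnot (C \lor \lnot B), \lnot \lnot D.
            \lnot (C \lor \lnot B): α-rule — add \lnot C, \lnot \lnot B.
            \lnot (D \land \lnot E): β-rule — branch into \lnot D  //  \lnot \lnot E.
              branch 1.1.2.1 (add \lnot D):
                × closes — contains both D and \lnot D.
              branch 1.1.2.2 (add \lnot \lnot E):
                ○ open, literals {B=1, C=0, D=1, E=1}.
      branch 1.2 (add D):
        ○ open, literals {D=1}.
  branch 2 (add ((B \lor \lnot B) \leftrightarrow ((C \leftrightarrow A) \to (E \lor E)))):
    ((B \lor \lnot B) \leftrightarrow ((C \leftrightarrow A) \to (E \lor E))): β-rule — branch into (B \lor \lnot B), ((C \leftrightarrow A) \to (E \lor E))  //  \lnot (B \lor \lnot B), \lnot ((C \leftrightarrow A) \to (E \lor E)).
      branch 2.1 (add (B \lor \lnot B), ((C \leftrightarrow A) \to (E \lor E))):
        (B \lor \lnot B): β-rule — branch into B  //  \lnot B.
          branch 2.1.1 (add B):
            ((C \leftrightarrow A) \to (E \lor E)): β-rule — branch into \lnot (C \leftrightarrow A)  //  (E \lor E).
              branch 2.1.1.1 (add \lnot (C \leftrightarrow A)):
                \lnot (C \leftrightarrow A): β-rule — branch into C, \lnot A  //  \lnot C, A.
                  branch 2.1.1.1.1 (add C, \lnot A):
                    ○ open, literals {A=0, B=1, C=1}.
                  branch 2.1.1.1.2 (add \lnot C, A):
                    ○ open, literals {A=1, B=1, C=0}.
              branch 2.1.1.2 (add (E \lor E)):
                (E \lor E): β-rule — branch into E  //  E.
                  branch 2.1.1.2.1 (add E):
                    ○ open, literals {B=1, E=1}.
                  branch 2.1.1.2.2 (add E):
                    ○ open, literals {B=1, E=1}.
          branch 2.1.2 (add \lnot B):
            ((C \leftrightarrow A) \to (E \lor E)): β-rule — branch into \lnot (C \leftrightarrow A)  //  (E \lor E).
              branch 2.1.2.1 (add \lnot (C \leftrightarrow A)):
                \lnot (C \leftrightarrow A): β-rule — branch into C, \lnot A  //  \lnot C, A.
                  branch 2.1.2.1.1 (add C, \lnot A):
                    ○ open, literals {A=0, B=0, C=1}.
                  branch 2.1.2.1.2 (add \lnot C, A):
                    ○ open, literals {A=1, B=0, C=0}.
              branch 2.1.2.2 (add (E \lor E)):
                (E \lor E): β-rule — branch into E  //  E.
                  branch 2.1.2.2.1 (add E):
                    ○ open, literals {B=0, E=1}.
                  branch 2.1.2.2.2 (add E):
                    ○ open, literals {B=0, E=1}.
      branch 2.2 (add \lnot (B \lor \lnot B), \lnot ((C \leftrightarrow A) \to (E \lor E))):
        \lnot (B \lor \lnot B): α-rule — add \lnot B, \lnot \lnot B.
        × closes — contains both B and \lnot B.
3 branches closed, 12 open.
Each open branch fixes some atoms; the unmentioned ones are free. Counting distinct full assignments: branch {C=1, D=1, E=0} (A, B) contributes 4 new; branch {B=0, D=1, E=0} (A, C) contributes 2 new; branch {B=1, C=0, D=1, E=1} (A) contributes 2 new; branch {D=1} (A, B, C, E) contributes 8 new; branch {A=0, B=1, C=1} (D, E) contributes 2 new; branch {A=1, B=1, C=0} (D, E) contributes 2 new; branch {B=1, E=1} (A, C, D) contributes 2 new; branch {B=1, E=1} (A, C, D) contributes 0 new; branch {A=0, B=0, C=1} (D, E) contributes 2 new; branch {A=1, B=0, C=0} (D, E) contributes 2 new; branch {B=0, E=1} (A, C, D) contributes 2 new; branch {B=0, E=1} (A, C, D) contributes 0 new. Total: 28.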